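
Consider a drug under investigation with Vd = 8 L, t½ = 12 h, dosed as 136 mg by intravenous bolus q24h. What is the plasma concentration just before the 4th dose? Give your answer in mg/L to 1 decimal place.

5.6 mg/L

f = (1/2)^(τ/t½) = (1/2)^(24/12) ≈ 0.2500.
C₀ = D/Vd = 136/8 ≈ 17.000 mg/L.
Before the 4th dose, 3 doses have been given. Superposition: Cmin = C₀·(f + f² + … + f^3).
≈ 17.000 × (0.2500 + 0.0625 + 0.0156) ≈ 17.000 × 0.3281 ≈ 5.578 mg/L.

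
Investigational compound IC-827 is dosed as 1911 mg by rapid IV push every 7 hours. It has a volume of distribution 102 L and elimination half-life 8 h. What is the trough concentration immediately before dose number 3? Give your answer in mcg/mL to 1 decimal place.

f = (1/2)^(τ/t½) = (1/2)^(7/8) ≈ 0.5453.
C₀ = D/Vd = 1911/102 ≈ 18.735 mcg/mL.
Before the 3rd dose, 2 doses have been given. Superposition: Cmin = C₀·(f + f²).
≈ 18.735 × (0.5453 + 0.2974) ≈ 18.735 × 0.8427 ≈ 15.788 mcg/mL.

15.8 mcg/mL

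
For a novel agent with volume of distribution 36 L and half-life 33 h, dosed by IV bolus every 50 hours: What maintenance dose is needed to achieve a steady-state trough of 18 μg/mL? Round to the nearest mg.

τ/t½ = 50/33 ≈ 1.5152, so f = (1/2)^(50/33) ≈ 0.349860.
Cmin,ss = (D/Vd)·f/(1−f), so D = Cmin,ss·Vd·(1−f)/f.
D = 18 × 36 × (1−f)/f ≈ 18 × 36 × 1.85829 ≈ 1204.17 mg.

1204 mg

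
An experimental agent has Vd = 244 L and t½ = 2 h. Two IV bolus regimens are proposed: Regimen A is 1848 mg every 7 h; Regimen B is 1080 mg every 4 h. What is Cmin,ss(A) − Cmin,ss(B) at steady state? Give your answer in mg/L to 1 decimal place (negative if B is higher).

-0.7 mg/L

Regimen A: f = (1/2)^(7/2) ≈ 0.0884; Cmin,ss = (1848/244)·f/(1−f) ≈ 0.734 mg/L.
Regimen B: f = (1/2)^(4/2) ≈ 0.2500; Cmin,ss = (1080/244)·f/(1−f) ≈ 1.475 mg/L.
Difference ≈ 0.734 − 1.475 ≈ -0.741 mg/L.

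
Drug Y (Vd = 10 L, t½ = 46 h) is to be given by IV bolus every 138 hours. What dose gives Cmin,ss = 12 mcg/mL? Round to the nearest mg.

840 mg

τ/t½ = 138/46 ≈ 3, so f = (1/2)^(138/46) ≈ 0.125000.
Cmin,ss = (D/Vd)·f/(1−f), so D = Cmin,ss·Vd·(1−f)/f.
D = 12 × 10 × (1−f)/f ≈ 12 × 10 × 7.00000 ≈ 840.00 mg.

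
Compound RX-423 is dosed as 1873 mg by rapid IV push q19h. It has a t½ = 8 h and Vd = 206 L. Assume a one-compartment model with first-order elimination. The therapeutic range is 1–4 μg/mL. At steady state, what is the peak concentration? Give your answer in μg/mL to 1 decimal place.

τ/t½ = 19/8 ≈ 2.375, so fraction remaining f = (1/2)^(19/8) ≈ 0.1928.
Accumulation ratio R = 1/(1 − f) ≈ 1/0.8072 ≈ 1.2389.
Each bolus raises the concentration by D/Vd = 1873/206 ≈ 9.092 μg/mL.
Steady-state peak Cmax,ss = C₀·R ≈ 9.092 × 1.2389 ≈ 11.264 μg/mL.
Peak 11.3 μg/mL vs MTC 4 μg/mL: exceeds toxic threshold.

11.3 μg/mL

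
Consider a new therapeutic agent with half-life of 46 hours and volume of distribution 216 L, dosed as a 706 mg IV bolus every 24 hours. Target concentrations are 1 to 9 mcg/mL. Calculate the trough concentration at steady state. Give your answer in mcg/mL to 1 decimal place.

Over one 24-h interval, 24/46 ≈ 0.52174 half-lives elapse, leaving f ≈ 0.6965 of each dose.
Each bolus raises the concentration by D/Vd = 706/216 ≈ 3.269 mcg/mL.
Steady-state trough Cmin,ss = C₀·f/(1−f) ≈ 3.269 × 0.6965/0.3035 ≈ 7.502 mcg/mL.
Trough 7.5 mcg/mL vs MEC 1 mcg/mL: adequate.

7.5 mcg/mL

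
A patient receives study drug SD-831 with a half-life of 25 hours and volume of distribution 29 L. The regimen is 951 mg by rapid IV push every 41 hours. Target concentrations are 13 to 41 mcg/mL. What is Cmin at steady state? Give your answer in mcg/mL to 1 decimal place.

k = ln2/t½ = ln2/25 ≈ 0.027726 h⁻¹; fraction remaining f = e^(−kτ) = e^(−0.027726×41) ≈ 0.3209.
At steady state, accumulation factor R = 1/(1 − e^(−kτ)) ≈ 1.4725.
Single-dose peak C₀ = D/Vd = 951/29 ≈ 32.793 mcg/mL.
Cmax,ss = C₀/(1 − f) ≈ 32.793/0.6791 ≈ 48.289 mcg/mL.
Steady-state trough Cmin,ss = Cmax,ss·f ≈ 48.289 × 0.3209 ≈ 15.496 mcg/mL.
Trough 15.5 mcg/mL vs MEC 13 mcg/mL: adequate.

15.5 mcg/mL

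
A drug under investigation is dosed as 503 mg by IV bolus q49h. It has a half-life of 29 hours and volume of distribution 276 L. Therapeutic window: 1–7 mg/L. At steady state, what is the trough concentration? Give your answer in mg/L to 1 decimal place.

0.8 mg/L

k = ln2/t½ = ln2/29 ≈ 0.023902 h⁻¹; fraction remaining f = e^(−kτ) = e^(−0.023902×49) ≈ 0.3100.
At steady state, accumulation factor R = 1/(1 − e^(−kτ)) ≈ 1.4493.
Each bolus raises the concentration by D/Vd = 503/276 ≈ 1.822 mg/L.
Cmax,ss = C₀/(1 − f) ≈ 1.822/0.6900 ≈ 2.641 mg/L.
One interval later, Cmin,ss = Cmax,ss·e^(−kτ) ≈ 2.641 × 0.3100 ≈ 0.819 mg/L.
Trough 0.8 mg/L vs MEC 1 mg/L: subtherapeutic.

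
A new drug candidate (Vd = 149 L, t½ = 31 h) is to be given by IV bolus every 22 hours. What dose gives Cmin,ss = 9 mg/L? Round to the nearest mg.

τ/t½ = 22/31 ≈ 0.70968, so f = (1/2)^(22/31) ≈ 0.611457.
Cmin,ss = (D/Vd)·f/(1−f), so D = Cmin,ss·Vd·(1−f)/f.
D = 9 × 149 × (1−f)/f ≈ 9 × 149 × 0.63544 ≈ 852.13 mg.

852 mg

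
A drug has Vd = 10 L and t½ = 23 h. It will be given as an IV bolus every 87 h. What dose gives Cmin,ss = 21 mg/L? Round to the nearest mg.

2680 mg

τ/t½ = 87/23 ≈ 3.7826, so f = (1/2)^(87/23) ≈ 0.072664.
Cmin,ss = (D/Vd)·f/(1−f), so D = Cmin,ss·Vd·(1−f)/f.
D = 21 × 10 × (1−f)/f ≈ 21 × 10 × 12.76197 ≈ 2680.01 mg.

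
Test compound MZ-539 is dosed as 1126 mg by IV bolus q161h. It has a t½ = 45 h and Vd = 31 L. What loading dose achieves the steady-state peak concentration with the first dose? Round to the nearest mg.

f = (1/2)^(161/45) ≈ 0.083749; accumulation ratio R = 1/(1−f) ≈ 1.09140.
Loading dose to hit Cmax,ss on first dose: D_load = D_maint·R ≈ 1126 × 1.09140 ≈ 1228.92 mg.

1229 mg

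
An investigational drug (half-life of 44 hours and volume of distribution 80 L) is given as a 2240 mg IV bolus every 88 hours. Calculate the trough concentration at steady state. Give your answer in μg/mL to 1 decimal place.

9.3 μg/mL

The dosing interval is 2 half-lives, so f = 2^(−2) = 0.25.
At steady state, R = 1/(1 − 0.25) = 4/3.
Single-dose peak C₀ = D/Vd = 2240/80 = 28 μg/mL.
Steady-state peak Cmax,ss = C₀·R = 28 × 4/3 ≈ 37.333 μg/mL.
Steady-state trough Cmin,ss = Cmax,ss·f ≈ 37.333 × 0.25 ≈ 9.333 μg/mL.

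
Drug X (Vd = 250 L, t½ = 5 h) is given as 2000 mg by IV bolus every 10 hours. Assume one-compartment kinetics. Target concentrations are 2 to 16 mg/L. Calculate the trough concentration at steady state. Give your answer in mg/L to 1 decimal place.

τ = 10 h = 2 half-lives, so f = (1/2)^2 = 0.25.
Accumulation ratio R = 1/(1 − f) = 1/0.75 = 4/3.
Single-dose peak C₀ = D/Vd = 2000/250 = 8 mg/L.
Steady-state peak Cmax,ss = C₀·R = 8 × 4/3 ≈ 10.667 mg/L.
Steady-state trough Cmin,ss = Cmax,ss·f ≈ 10.667 × 0.25 ≈ 2.667 mg/L.
Trough 2.7 mg/L vs MEC 2 mg/L: adequate.

2.7 mg/L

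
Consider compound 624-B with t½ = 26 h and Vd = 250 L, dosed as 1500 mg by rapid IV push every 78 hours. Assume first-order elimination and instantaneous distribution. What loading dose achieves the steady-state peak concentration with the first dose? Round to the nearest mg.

1714 mg

f = (1/2)^(78/26) ≈ 0.125000; accumulation ratio R = 1/(1−f) ≈ 1.14286.
Loading dose to hit Cmax,ss on first dose: D_load = D_maint·R ≈ 1500 × 1.14286 ≈ 1714.29 mg.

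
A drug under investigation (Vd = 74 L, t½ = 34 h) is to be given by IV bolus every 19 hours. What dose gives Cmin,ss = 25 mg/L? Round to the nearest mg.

τ/t½ = 19/34 ≈ 0.55882, so f = (1/2)^(19/34) ≈ 0.678856.
Cmin,ss = (D/Vd)·f/(1−f), so D = Cmin,ss·Vd·(1−f)/f.
D = 25 × 74 × (1−f)/f ≈ 25 × 74 × 0.47307 ≈ 875.18 mg.

875 mg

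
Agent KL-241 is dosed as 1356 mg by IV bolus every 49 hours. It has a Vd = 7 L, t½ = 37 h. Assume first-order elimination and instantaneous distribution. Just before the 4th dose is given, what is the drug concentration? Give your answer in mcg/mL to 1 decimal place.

f = (1/2)^(τ/t½) = (1/2)^(49/37) ≈ 0.3993.
C₀ = D/Vd = 1356/7 ≈ 193.714 mcg/mL.
Before the 4th dose, 3 doses have been given. Superposition: Cmin = C₀·(f + f² + … + f^3).
≈ 193.714 × (0.3993 + 0.1594 + 0.0637) ≈ 193.714 × 0.6224 ≈ 120.568 mcg/mL.

120.6 mcg/mL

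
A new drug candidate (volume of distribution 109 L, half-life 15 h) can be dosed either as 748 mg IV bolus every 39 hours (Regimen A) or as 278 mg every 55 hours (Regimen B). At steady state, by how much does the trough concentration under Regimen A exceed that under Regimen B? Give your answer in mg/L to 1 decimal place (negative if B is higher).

Regimen A: f = (1/2)^(39/15) ≈ 0.1649; Cmin,ss = (748/109)·f/(1−f) ≈ 1.355 mg/L.
Regimen B: f = (1/2)^(55/15) ≈ 0.0787; Cmin,ss = (278/109)·f/(1−f) ≈ 0.218 mg/L.
Difference ≈ 1.355 − 0.218 ≈ 1.137 mg/L.

1.1 mg/L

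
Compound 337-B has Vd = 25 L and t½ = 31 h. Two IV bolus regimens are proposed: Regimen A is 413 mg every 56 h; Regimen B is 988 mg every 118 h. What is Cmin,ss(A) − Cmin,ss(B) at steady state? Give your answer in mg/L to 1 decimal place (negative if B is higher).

3.6 mg/L

Regimen A: f = (1/2)^(56/31) ≈ 0.2859; Cmin,ss = (413/25)·f/(1−f) ≈ 6.614 mg/L.
Regimen B: f = (1/2)^(118/31) ≈ 0.0715; Cmin,ss = (988/25)·f/(1−f) ≈ 3.043 mg/L.
Difference ≈ 6.614 − 3.043 ≈ 3.571 mg/L.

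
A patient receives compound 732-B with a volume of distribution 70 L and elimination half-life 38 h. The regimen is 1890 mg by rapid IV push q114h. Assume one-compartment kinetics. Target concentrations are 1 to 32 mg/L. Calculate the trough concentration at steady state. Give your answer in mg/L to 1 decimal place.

3.9 mg/L

The dosing interval is 3 half-lives, so f = 2^(−3) = 0.125.
Accumulation ratio R = 1/(1 − f) = 1/0.875 = 8/7.
Single-dose peak C₀ = D/Vd = 1890/70 = 27 mg/L.
Steady-state peak Cmax,ss = C₀·R = 27 × 8/7 ≈ 30.857 mg/L.
Steady-state trough Cmin,ss = Cmax,ss·f ≈ 30.857 × 0.125 ≈ 3.857 mg/L.
Trough 3.9 mg/L vs MEC 1 mg/L: adequate.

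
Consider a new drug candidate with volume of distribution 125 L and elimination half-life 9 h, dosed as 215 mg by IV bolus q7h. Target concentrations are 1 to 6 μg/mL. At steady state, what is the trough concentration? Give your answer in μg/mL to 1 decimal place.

τ/t½ = 7/9 ≈ 0.77778, so fraction remaining f = (1/2)^(7/9) ≈ 0.5833.
Accumulation ratio R = 1/(1 − f) ≈ 1/0.4167 ≈ 2.3998.
Each bolus raises the concentration by D/Vd = 215/125 ≈ 1.720 μg/mL.
Cmax,ss = C₀/(1 − f) ≈ 1.720/0.4167 ≈ 4.128 μg/mL.
One interval later, Cmin,ss = Cmax,ss·e^(−kτ) ≈ 4.128 × 0.5833 ≈ 2.408 μg/mL.
Trough 2.4 μg/mL vs MEC 1 μg/mL: adequate.

2.4 μg/mL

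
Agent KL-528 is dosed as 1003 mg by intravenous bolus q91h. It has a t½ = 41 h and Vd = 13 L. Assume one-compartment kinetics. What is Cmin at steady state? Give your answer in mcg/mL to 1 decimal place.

21.1 mcg/mL

τ/t½ = 91/41 ≈ 2.2195, so fraction remaining f = (1/2)^(91/41) ≈ 0.2147.
At steady state, accumulation factor R = 1/(1 − e^(−kτ)) ≈ 1.2734.
Each bolus raises the concentration by D/Vd = 1003/13 ≈ 77.154 mcg/mL.
Cmax,ss = C₀/(1 − f) ≈ 77.154/0.7853 ≈ 98.248 mcg/mL.
Steady-state trough Cmin,ss = Cmax,ss·f ≈ 98.248 × 0.2147 ≈ 21.094 mcg/mL.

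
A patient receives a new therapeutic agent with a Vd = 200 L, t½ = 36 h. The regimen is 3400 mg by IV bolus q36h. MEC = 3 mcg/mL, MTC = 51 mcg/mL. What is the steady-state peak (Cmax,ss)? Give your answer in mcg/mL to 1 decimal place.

The dosing interval is 1 half-life, so f = 2^(−1) = 0.5.
At steady state, R = 1/(1 − 0.5) = 2/1.
Single-dose peak C₀ = D/Vd = 3400/200 = 17 mcg/mL.
Steady-state peak Cmax,ss = C₀·R = 17 × 2/1 ≈ 34.000 mcg/mL.
Peak 34.0 mcg/mL vs MTC 51 mcg/mL: below toxic threshold.

34.0 mcg/mL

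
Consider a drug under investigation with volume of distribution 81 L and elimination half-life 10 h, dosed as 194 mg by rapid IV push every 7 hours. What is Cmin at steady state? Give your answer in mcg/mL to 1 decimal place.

k = ln2/t½ = ln2/10 ≈ 0.069315 h⁻¹; fraction remaining f = e^(−kτ) = e^(−0.069315×7) ≈ 0.6156.
Each bolus raises the concentration by D/Vd = 194/81 ≈ 2.395 mcg/mL.
Steady-state trough Cmin,ss = C₀·f/(1−f) ≈ 2.395 × 0.6156/0.3844 ≈ 3.835 mcg/mL.

3.8 mcg/mL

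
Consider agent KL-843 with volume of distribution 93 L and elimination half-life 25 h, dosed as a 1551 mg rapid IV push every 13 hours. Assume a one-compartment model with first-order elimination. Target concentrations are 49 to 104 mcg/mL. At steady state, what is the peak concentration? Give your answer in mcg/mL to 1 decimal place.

k = ln2/t½ = ln2/25 ≈ 0.027726 h⁻¹; fraction remaining f = e^(−kτ) = e^(−0.027726×13) ≈ 0.6974.
At steady state, accumulation factor R = 1/(1 − e^(−kτ)) ≈ 3.3047.
Single-dose peak C₀ = D/Vd = 1551/93 ≈ 16.677 mcg/mL.
Steady-state peak Cmax,ss = C₀·R ≈ 16.677 × 3.3047 ≈ 55.112 mcg/mL.
Peak 55.1 mcg/mL vs MTC 104 mcg/mL: below toxic threshold.

55.1 mcg/mL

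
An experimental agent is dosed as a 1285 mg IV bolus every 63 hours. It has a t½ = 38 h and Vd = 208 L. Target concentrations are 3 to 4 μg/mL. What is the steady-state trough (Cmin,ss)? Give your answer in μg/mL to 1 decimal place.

2.9 μg/mL

Over one 63-h interval, 63/38 ≈ 1.6579 half-lives elapse, leaving f ≈ 0.3169 of each dose.
Each bolus raises the concentration by D/Vd = 1285/208 ≈ 6.178 μg/mL.
Steady-state trough Cmin,ss = C₀·f/(1−f) ≈ 6.178 × 0.3169/0.6831 ≈ 2.866 μg/mL.
Trough 2.9 μg/mL vs MEC 3 μg/mL: subtherapeutic.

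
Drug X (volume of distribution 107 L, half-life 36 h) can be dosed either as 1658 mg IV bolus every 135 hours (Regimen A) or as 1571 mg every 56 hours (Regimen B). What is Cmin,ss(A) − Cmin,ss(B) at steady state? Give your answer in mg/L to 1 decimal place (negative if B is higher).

Regimen A: f = (1/2)^(135/36) ≈ 0.0743; Cmin,ss = (1658/107)·f/(1−f) ≈ 1.244 mg/L.
Regimen B: f = (1/2)^(56/36) ≈ 0.3402; Cmin,ss = (1571/107)·f/(1−f) ≈ 7.570 mg/L.
Difference ≈ 1.244 − 7.570 ≈ -6.326 mg/L.

-6.3 mg/L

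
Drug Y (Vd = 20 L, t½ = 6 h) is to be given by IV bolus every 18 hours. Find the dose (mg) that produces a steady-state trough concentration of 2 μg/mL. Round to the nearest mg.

τ/t½ = 18/6 ≈ 3, so f = (1/2)^(18/6) ≈ 0.125000.
Cmin,ss = (D/Vd)·f/(1−f), so D = Cmin,ss·Vd·(1−f)/f.
D = 2 × 20 × (1−f)/f ≈ 2 × 20 × 7.00000 ≈ 280.00 mg.

280 mg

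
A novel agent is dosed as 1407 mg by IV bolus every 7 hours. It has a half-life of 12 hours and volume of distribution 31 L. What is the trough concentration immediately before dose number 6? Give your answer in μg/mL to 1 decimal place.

79.0 μg/mL

f = (1/2)^(τ/t½) = (1/2)^(7/12) ≈ 0.6674.
C₀ = D/Vd = 1407/31 ≈ 45.387 μg/mL.
Before the 6th dose, 5 doses have been given. Superposition: Cmin = C₀·(f + f² + … + f^5).
≈ 45.387 × (0.6674 + 0.4454 + 0.2973 + 0.1984 + 0.1324) ≈ 45.387 × 1.7409 ≈ 79.014 μg/mL.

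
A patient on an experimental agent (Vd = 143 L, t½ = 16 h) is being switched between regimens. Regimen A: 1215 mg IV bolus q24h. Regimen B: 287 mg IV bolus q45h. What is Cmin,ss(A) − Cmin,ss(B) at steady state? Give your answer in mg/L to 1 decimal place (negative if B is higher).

Regimen A: f = (1/2)^(24/16) ≈ 0.3536; Cmin,ss = (1215/143)·f/(1−f) ≈ 4.648 mg/L.
Regimen B: f = (1/2)^(45/16) ≈ 0.1423; Cmin,ss = (287/143)·f/(1−f) ≈ 0.333 mg/L.
Difference ≈ 4.648 − 0.333 ≈ 4.315 mg/L.

4.3 mg/L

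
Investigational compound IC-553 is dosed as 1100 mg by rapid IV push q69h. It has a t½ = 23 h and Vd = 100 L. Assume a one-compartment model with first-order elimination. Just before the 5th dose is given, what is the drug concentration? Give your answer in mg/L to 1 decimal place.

f = (1/2)^(τ/t½) = (1/2)^(69/23) ≈ 0.1250.
C₀ = D/Vd = 1100/100 ≈ 11.000 mg/L.
Before the 5th dose, 4 doses have been given. Superposition: Cmin = C₀·(f + f² + … + f^4).
≈ 11.000 × (0.1250 + 0.0156 + 0.0020 + 0.0002) ≈ 11.000 × 0.1428 ≈ 1.571 mg/L.

1.6 mg/L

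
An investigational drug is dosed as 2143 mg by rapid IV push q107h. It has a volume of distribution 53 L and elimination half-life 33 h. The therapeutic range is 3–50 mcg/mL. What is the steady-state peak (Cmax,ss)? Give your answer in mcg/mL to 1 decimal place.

k = ln2/t½ = ln2/33 ≈ 0.021004 h⁻¹; fraction remaining f = e^(−kτ) = e^(−0.021004×107) ≈ 0.1057.
Accumulation ratio R = 1/(1 − f) ≈ 1/0.8943 ≈ 1.1182.
Each bolus raises the concentration by D/Vd = 2143/53 ≈ 40.434 mcg/mL.
Cmax,ss = C₀/(1 − f) ≈ 40.434/0.8943 ≈ 45.213 mcg/mL.
Peak 45.2 mcg/mL vs MTC 50 mcg/mL: below toxic threshold.

45.2 mcg/mL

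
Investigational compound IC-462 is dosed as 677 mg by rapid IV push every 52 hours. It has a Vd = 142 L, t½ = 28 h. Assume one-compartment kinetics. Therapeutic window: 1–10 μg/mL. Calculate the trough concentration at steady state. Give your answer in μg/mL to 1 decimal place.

k = ln2/t½ = ln2/28 ≈ 0.024755 h⁻¹; fraction remaining f = e^(−kτ) = e^(−0.024755×52) ≈ 0.2760.
Accumulation ratio R = 1/(1 − f) ≈ 1/0.7240 ≈ 1.3812.
Each bolus raises the concentration by D/Vd = 677/142 ≈ 4.768 μg/mL.
Cmax,ss = C₀/(1 − f) ≈ 4.768/0.7240 ≈ 6.586 μg/mL.
One interval later, Cmin,ss = Cmax,ss·e^(−kτ) ≈ 6.586 × 0.2760 ≈ 1.818 μg/mL.
Trough 1.8 μg/mL vs MEC 1 μg/mL: adequate.

1.8 μg/mL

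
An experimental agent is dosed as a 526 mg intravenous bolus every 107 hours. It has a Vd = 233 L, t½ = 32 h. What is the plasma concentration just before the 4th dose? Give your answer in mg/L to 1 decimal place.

0.2 mg/L

f = (1/2)^(τ/t½) = (1/2)^(107/32) ≈ 0.0985.
C₀ = D/Vd = 526/233 ≈ 2.258 mg/L.
Before the 4th dose, 3 doses have been given. Superposition: Cmin = C₀·(f + f² + … + f^3).
≈ 2.258 × (0.0985 + 0.0097 + 0.0010) ≈ 2.258 × 0.1092 ≈ 0.247 mg/L.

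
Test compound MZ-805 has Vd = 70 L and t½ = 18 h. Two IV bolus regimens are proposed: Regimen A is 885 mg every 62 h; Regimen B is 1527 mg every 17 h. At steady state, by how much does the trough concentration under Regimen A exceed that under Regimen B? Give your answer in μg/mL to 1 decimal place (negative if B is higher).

-22.3 μg/mL

Regimen A: f = (1/2)^(62/18) ≈ 0.0919; Cmin,ss = (885/70)·f/(1−f) ≈ 1.279 μg/mL.
Regimen B: f = (1/2)^(17/18) ≈ 0.5196; Cmin,ss = (1527/70)·f/(1−f) ≈ 23.594 μg/mL.
Difference ≈ 1.279 − 23.594 ≈ -22.315 μg/mL.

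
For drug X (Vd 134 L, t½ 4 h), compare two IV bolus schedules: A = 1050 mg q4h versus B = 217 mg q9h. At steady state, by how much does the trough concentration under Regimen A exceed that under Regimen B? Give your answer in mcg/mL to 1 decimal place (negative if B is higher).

Regimen A: f = (1/2)^(4/4) ≈ 0.5000; Cmin,ss = (1050/134)·f/(1−f) ≈ 7.836 mcg/mL.
Regimen B: f = (1/2)^(9/4) ≈ 0.2102; Cmin,ss = (217/134)·f/(1−f) ≈ 0.431 mcg/mL.
Difference ≈ 7.836 − 0.431 ≈ 7.405 mcg/mL.

7.4 mcg/mL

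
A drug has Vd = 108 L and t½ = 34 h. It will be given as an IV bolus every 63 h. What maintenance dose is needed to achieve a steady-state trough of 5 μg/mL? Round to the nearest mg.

1411 mg

τ/t½ = 63/34 ≈ 1.8529, so f = (1/2)^(63/34) ≈ 0.276827.
Cmin,ss = (D/Vd)·f/(1−f), so D = Cmin,ss·Vd·(1−f)/f.
D = 5 × 108 × (1−f)/f ≈ 5 × 108 × 2.61236 ≈ 1410.67 mg.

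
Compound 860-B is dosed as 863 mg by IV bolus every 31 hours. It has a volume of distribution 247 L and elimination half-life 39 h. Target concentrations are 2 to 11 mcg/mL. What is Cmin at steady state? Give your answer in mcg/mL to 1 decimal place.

4.8 mcg/mL

Over one 31-h interval, 31/39 ≈ 0.79487 half-lives elapse, leaving f ≈ 0.5764 of each dose.
Accumulation ratio R = 1/(1 − f) ≈ 1/0.4236 ≈ 2.3607.
Single-dose peak C₀ = D/Vd = 863/247 ≈ 3.494 mcg/mL.
Cmax,ss = C₀/(1 − f) ≈ 3.494/0.4236 ≈ 8.248 mcg/mL.
Steady-state trough Cmin,ss = Cmax,ss·f ≈ 8.248 × 0.5764 ≈ 4.754 mcg/mL.
Trough 4.8 mcg/mL vs MEC 2 mcg/mL: adequate.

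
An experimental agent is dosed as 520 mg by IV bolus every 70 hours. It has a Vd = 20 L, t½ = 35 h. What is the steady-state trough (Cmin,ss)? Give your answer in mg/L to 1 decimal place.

τ = 70 h = 2 half-lives, so f = (1/2)^2 = 0.25.
At steady state, R = 1/(1 − 0.25) = 4/3.
Single-dose peak C₀ = D/Vd = 520/20 = 26 mg/L.
Steady-state peak Cmax,ss = C₀·R = 26 × 4/3 ≈ 34.667 mg/L.
Steady-state trough Cmin,ss = Cmax,ss·f ≈ 34.667 × 0.25 ≈ 8.667 mg/L.

8.7 mg/L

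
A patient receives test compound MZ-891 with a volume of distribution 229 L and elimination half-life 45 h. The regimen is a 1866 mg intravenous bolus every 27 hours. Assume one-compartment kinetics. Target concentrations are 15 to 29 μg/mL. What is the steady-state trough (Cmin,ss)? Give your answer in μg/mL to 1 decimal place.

15.8 μg/mL

τ/t½ = 27/45 ≈ 0.6, so fraction remaining f = (1/2)^(27/45) ≈ 0.6598.
At steady state, accumulation factor R = 1/(1 − e^(−kτ)) ≈ 2.9394.
Single-dose peak C₀ = D/Vd = 1866/229 ≈ 8.148 μg/mL.
Steady-state peak Cmax,ss = C₀·R ≈ 8.148 × 2.9394 ≈ 23.950 μg/mL.
Steady-state trough Cmin,ss = Cmax,ss·f ≈ 23.950 × 0.6598 ≈ 15.802 μg/mL.
Trough 15.8 μg/mL vs MEC 15 μg/mL: adequate.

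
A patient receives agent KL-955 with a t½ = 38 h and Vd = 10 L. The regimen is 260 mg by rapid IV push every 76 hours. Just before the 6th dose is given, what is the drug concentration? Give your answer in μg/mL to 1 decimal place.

8.7 μg/mL

f = (1/2)^(τ/t½) = (1/2)^(76/38) ≈ 0.2500.
C₀ = D/Vd = 260/10 ≈ 26.000 μg/mL.
Before the 6th dose, 5 doses have been given. Superposition: Cmin = C₀·(f + f² + … + f^5).
≈ 26.000 × (0.2500 + 0.0625 + 0.0156 + 0.0039 + 0.0010) ≈ 26.000 × 0.3330 ≈ 8.658 μg/mL.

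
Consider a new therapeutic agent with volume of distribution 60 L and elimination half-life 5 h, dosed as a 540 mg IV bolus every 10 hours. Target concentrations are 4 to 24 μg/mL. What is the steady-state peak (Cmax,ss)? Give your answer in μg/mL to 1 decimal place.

12.0 μg/mL

The dosing interval is 2 half-lives, so f = 2^(−2) = 0.25.
Accumulation ratio R = 1/(1 − f) = 1/0.75 = 4/3.
Single-dose peak C₀ = D/Vd = 540/60 = 9 μg/mL.
Steady-state peak Cmax,ss = C₀·R = 9 × 4/3 ≈ 12.000 μg/mL.
Peak 12.0 μg/mL vs MTC 24 μg/mL: below toxic threshold.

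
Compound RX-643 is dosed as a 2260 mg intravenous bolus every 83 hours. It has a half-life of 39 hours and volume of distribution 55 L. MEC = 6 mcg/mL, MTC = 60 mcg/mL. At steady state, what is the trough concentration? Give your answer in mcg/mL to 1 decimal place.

12.2 mcg/mL

k = ln2/t½ = ln2/39 ≈ 0.017773 h⁻¹; fraction remaining f = e^(−kτ) = e^(−0.017773×83) ≈ 0.2287.
Accumulation ratio R = 1/(1 − f) ≈ 1/0.7713 ≈ 1.2965.
Each bolus raises the concentration by D/Vd = 2260/55 ≈ 41.091 mcg/mL.
Cmax,ss = C₀/(1 − f) ≈ 41.091/0.7713 ≈ 53.275 mcg/mL.
Steady-state trough Cmin,ss = Cmax,ss·f ≈ 53.275 × 0.2287 ≈ 12.184 mcg/mL.
Trough 12.2 mcg/mL vs MEC 6 mcg/mL: adequate.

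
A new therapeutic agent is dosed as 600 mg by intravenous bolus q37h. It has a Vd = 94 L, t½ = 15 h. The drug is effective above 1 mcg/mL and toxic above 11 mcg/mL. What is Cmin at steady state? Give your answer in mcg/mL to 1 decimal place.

1.4 mcg/mL

k = ln2/t½ = ln2/15 ≈ 0.046210 h⁻¹; fraction remaining f = e^(−kτ) = e^(−0.046210×37) ≈ 0.1809.
Single-dose peak C₀ = D/Vd = 600/94 ≈ 6.383 mcg/mL.
Steady-state trough Cmin,ss = C₀·f/(1−f) ≈ 6.383 × 0.1809/0.8191 ≈ 1.410 mcg/mL.
Trough 1.4 mcg/mL vs MEC 1 mcg/mL: adequate.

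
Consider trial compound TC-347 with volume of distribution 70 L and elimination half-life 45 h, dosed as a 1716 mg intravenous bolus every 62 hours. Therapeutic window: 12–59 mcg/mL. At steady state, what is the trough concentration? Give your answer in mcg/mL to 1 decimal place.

15.3 mcg/mL

Over one 62-h interval, 62/45 ≈ 1.3778 half-lives elapse, leaving f ≈ 0.3848 of each dose.
Accumulation ratio R = 1/(1 − f) ≈ 1/0.6152 ≈ 1.6255.
Single-dose peak C₀ = D/Vd = 1716/70 ≈ 24.514 mcg/mL.
Cmax,ss = C₀/(1 − f) ≈ 24.514/0.6152 ≈ 39.847 mcg/mL.
Steady-state trough Cmin,ss = Cmax,ss·f ≈ 39.847 × 0.3848 ≈ 15.333 mcg/mL.
Trough 15.3 mcg/mL vs MEC 12 mcg/mL: adequate.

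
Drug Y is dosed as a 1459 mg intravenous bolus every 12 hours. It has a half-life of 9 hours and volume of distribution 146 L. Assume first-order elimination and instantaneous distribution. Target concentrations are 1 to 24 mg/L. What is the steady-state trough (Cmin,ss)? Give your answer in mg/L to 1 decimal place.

6.6 mg/L

Over one 12-h interval, 12/9 ≈ 1.3333 half-lives elapse, leaving f ≈ 0.3969 of each dose.
Accumulation ratio R = 1/(1 − f) ≈ 1/0.6031 ≈ 1.6581.
Each bolus raises the concentration by D/Vd = 1459/146 ≈ 9.993 mg/L.
Cmax,ss = C₀/(1 − f) ≈ 9.993/0.6031 ≈ 16.569 mg/L.
One interval later, Cmin,ss = Cmax,ss·e^(−kτ) ≈ 16.569 × 0.3969 ≈ 6.576 mg/L.
Trough 6.6 mg/L vs MEC 1 mg/L: adequate.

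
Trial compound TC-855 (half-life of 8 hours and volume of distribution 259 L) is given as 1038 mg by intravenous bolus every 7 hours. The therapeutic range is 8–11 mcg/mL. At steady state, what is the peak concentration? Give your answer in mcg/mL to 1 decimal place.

τ/t½ = 7/8 ≈ 0.875, so fraction remaining f = (1/2)^(7/8) ≈ 0.5453.
Accumulation ratio R = 1/(1 − f) ≈ 1/0.4547 ≈ 2.1993.
Each bolus raises the concentration by D/Vd = 1038/259 ≈ 4.008 mcg/mL.
Steady-state peak Cmax,ss = C₀·R ≈ 4.008 × 2.1993 ≈ 8.815 mcg/mL.
Peak 8.8 mcg/mL vs MTC 11 mcg/mL: below toxic threshold.

8.8 mcg/mL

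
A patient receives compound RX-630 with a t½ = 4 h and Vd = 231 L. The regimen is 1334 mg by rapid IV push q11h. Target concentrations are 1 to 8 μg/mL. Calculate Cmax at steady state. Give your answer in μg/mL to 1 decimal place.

τ/t½ = 11/4 ≈ 2.75, so fraction remaining f = (1/2)^(11/4) ≈ 0.1487.
At steady state, accumulation factor R = 1/(1 − e^(−kτ)) ≈ 1.1747.
Each bolus raises the concentration by D/Vd = 1334/231 ≈ 5.775 μg/mL.
Steady-state peak Cmax,ss = C₀·R ≈ 5.775 × 1.1747 ≈ 6.784 μg/mL.
Peak 6.8 μg/mL vs MTC 8 μg/mL: below toxic threshold.

6.8 μg/mL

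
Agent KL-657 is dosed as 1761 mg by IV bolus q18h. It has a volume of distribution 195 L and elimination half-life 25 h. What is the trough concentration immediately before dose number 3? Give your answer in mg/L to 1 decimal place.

8.8 mg/L

f = (1/2)^(τ/t½) = (1/2)^(18/25) ≈ 0.6071.
C₀ = D/Vd = 1761/195 ≈ 9.031 mg/L.
Before the 3rd dose, 2 doses have been given. Superposition: Cmin = C₀·(f + f²).
≈ 9.031 × (0.6071 + 0.3686) ≈ 9.031 × 0.9757 ≈ 8.812 mg/L.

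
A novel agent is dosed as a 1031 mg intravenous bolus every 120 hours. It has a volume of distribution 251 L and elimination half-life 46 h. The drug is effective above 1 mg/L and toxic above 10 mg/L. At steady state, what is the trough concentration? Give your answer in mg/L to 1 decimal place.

0.8 mg/L

Over one 120-h interval, 120/46 ≈ 2.6087 half-lives elapse, leaving f ≈ 0.1639 of each dose.
Each bolus raises the concentration by D/Vd = 1031/251 ≈ 4.108 mg/L.
Steady-state trough Cmin,ss = C₀·f/(1−f) ≈ 4.108 × 0.1639/0.8361 ≈ 0.805 mg/L.
Trough 0.8 mg/L vs MEC 1 mg/L: subtherapeutic.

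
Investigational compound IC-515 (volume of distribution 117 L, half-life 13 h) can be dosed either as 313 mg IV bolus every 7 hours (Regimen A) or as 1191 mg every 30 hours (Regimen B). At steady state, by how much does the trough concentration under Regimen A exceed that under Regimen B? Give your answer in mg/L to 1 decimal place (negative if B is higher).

Regimen A: f = (1/2)^(7/13) ≈ 0.6885; Cmin,ss = (313/117)·f/(1−f) ≈ 5.913 mg/L.
Regimen B: f = (1/2)^(30/13) ≈ 0.2020; Cmin,ss = (1191/117)·f/(1−f) ≈ 2.577 mg/L.
Difference ≈ 5.913 − 2.577 ≈ 3.336 mg/L.

3.3 mg/L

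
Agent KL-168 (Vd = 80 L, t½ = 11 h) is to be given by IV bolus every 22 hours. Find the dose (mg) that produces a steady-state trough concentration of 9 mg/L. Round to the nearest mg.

2160 mg

τ/t½ = 22/11 ≈ 2, so f = (1/2)^(22/11) ≈ 0.250000.
Cmin,ss = (D/Vd)·f/(1−f), so D = Cmin,ss·Vd·(1−f)/f.
D = 9 × 80 × (1−f)/f ≈ 9 × 80 × 3.00000 ≈ 2160.00 mg.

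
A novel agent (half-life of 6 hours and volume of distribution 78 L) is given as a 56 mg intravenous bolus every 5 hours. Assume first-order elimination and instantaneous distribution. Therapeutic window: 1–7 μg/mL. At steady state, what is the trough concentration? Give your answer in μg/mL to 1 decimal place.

k = ln2/t½ = ln2/6 ≈ 0.115525 h⁻¹; fraction remaining f = e^(−kτ) = e^(−0.115525×5) ≈ 0.5612.
Accumulation ratio R = 1/(1 − f) ≈ 1/0.4388 ≈ 2.2789.
Each bolus raises the concentration by D/Vd = 56/78 ≈ 0.718 μg/mL.
Steady-state peak Cmax,ss = C₀·R ≈ 0.718 × 2.2789 ≈ 1.636 μg/mL.
One interval later, Cmin,ss = Cmax,ss·e^(−kτ) ≈ 1.636 × 0.5612 ≈ 0.918 μg/mL.
Trough 0.9 μg/mL vs MEC 1 μg/mL: subtherapeutic.

0.9 μg/mL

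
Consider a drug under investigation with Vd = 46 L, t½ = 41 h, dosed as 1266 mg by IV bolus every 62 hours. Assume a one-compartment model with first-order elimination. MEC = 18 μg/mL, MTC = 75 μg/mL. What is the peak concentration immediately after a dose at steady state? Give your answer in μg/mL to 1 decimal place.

42.4 μg/mL

Over one 62-h interval, 62/41 ≈ 1.5122 half-lives elapse, leaving f ≈ 0.3506 of each dose.
At steady state, accumulation factor R = 1/(1 − e^(−kτ)) ≈ 1.5399.
Single-dose peak C₀ = D/Vd = 1266/46 ≈ 27.522 μg/mL.
Steady-state peak Cmax,ss = C₀·R ≈ 27.522 × 1.5399 ≈ 42.381 μg/mL.
Peak 42.4 μg/mL vs MTC 75 μg/mL: below toxic threshold.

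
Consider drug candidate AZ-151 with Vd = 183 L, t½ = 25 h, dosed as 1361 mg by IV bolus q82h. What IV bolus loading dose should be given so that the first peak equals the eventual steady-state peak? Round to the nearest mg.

f = (1/2)^(82/25) ≈ 0.102949; accumulation ratio R = 1/(1−f) ≈ 1.11476.
Loading dose to hit Cmax,ss on first dose: D_load = D_maint·R ≈ 1361 × 1.11476 ≈ 1517.19 mg.

1517 mg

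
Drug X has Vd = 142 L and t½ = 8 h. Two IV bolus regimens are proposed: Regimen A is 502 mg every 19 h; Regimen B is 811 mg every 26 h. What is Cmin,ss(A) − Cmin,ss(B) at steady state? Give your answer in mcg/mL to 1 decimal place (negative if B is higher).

0.2 mcg/mL

Regimen A: f = (1/2)^(19/8) ≈ 0.1928; Cmin,ss = (502/142)·f/(1−f) ≈ 0.844 mcg/mL.
Regimen B: f = (1/2)^(26/8) ≈ 0.1051; Cmin,ss = (811/142)·f/(1−f) ≈ 0.671 mcg/mL.
Difference ≈ 0.844 − 0.671 ≈ 0.173 mcg/mL.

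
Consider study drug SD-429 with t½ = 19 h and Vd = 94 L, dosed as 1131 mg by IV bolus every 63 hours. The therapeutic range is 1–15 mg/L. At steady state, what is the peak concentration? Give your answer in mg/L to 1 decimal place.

13.4 mg/L

τ/t½ = 63/19 ≈ 3.3158, so fraction remaining f = (1/2)^(63/19) ≈ 0.1004.
Accumulation ratio R = 1/(1 − f) ≈ 1/0.8996 ≈ 1.1116.
Each bolus raises the concentration by D/Vd = 1131/94 ≈ 12.032 mg/L.
Cmax,ss = C₀/(1 − f) ≈ 12.032/0.8996 ≈ 13.375 mg/L.
Peak 13.4 mg/L vs MTC 15 mg/L: below toxic threshold.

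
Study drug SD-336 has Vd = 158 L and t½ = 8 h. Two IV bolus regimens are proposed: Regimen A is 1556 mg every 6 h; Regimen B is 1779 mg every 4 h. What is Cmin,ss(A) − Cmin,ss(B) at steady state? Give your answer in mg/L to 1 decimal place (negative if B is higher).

-12.7 mg/L

Regimen A: f = (1/2)^(6/8) ≈ 0.5946; Cmin,ss = (1556/158)·f/(1−f) ≈ 14.444 mg/L.
Regimen B: f = (1/2)^(4/8) ≈ 0.7071; Cmin,ss = (1779/158)·f/(1−f) ≈ 27.182 mg/L.
Difference ≈ 14.444 − 27.182 ≈ -12.738 mg/L.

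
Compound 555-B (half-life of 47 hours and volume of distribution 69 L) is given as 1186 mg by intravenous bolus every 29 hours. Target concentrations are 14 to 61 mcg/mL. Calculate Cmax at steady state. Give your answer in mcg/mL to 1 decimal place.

k = ln2/t½ = ln2/47 ≈ 0.014748 h⁻¹; fraction remaining f = e^(−kτ) = e^(−0.014748×29) ≈ 0.6520.
At steady state, accumulation factor R = 1/(1 − e^(−kτ)) ≈ 2.8736.
Each bolus raises the concentration by D/Vd = 1186/69 ≈ 17.188 mcg/mL.
Steady-state peak Cmax,ss = C₀·R ≈ 17.188 × 2.8736 ≈ 49.391 mcg/mL.
Peak 49.4 mcg/mL vs MTC 61 mcg/mL: below toxic threshold.

49.4 mcg/mL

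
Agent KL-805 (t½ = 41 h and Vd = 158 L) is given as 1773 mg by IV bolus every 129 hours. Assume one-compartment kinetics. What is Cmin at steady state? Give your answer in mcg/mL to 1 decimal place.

τ/t½ = 129/41 ≈ 3.1463, so fraction remaining f = (1/2)^(129/41) ≈ 0.1129.
Accumulation ratio R = 1/(1 − f) ≈ 1/0.8871 ≈ 1.1273.
Each bolus raises the concentration by D/Vd = 1773/158 ≈ 11.222 mcg/mL.
Cmax,ss = C₀/(1 − f) ≈ 11.222/0.8871 ≈ 12.650 mcg/mL.
Steady-state trough Cmin,ss = Cmax,ss·f ≈ 12.650 × 0.1129 ≈ 1.428 mcg/mL.

1.4 mcg/mL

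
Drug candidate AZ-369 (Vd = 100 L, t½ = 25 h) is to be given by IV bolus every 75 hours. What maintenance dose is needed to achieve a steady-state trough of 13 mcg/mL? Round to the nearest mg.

9100 mg

τ/t½ = 75/25 ≈ 3, so f = (1/2)^(75/25) ≈ 0.125000.
Cmin,ss = (D/Vd)·f/(1−f), so D = Cmin,ss·Vd·(1−f)/f.
D = 13 × 100 × (1−f)/f ≈ 13 × 100 × 7.00000 ≈ 9100.00 mg.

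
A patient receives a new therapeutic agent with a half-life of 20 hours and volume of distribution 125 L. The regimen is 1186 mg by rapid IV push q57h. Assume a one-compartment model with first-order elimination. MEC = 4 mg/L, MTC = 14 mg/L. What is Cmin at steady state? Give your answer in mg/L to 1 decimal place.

τ/t½ = 57/20 ≈ 2.85, so fraction remaining f = (1/2)^(57/20) ≈ 0.1387.
At steady state, accumulation factor R = 1/(1 − e^(−kτ)) ≈ 1.1610.
Each bolus raises the concentration by D/Vd = 1186/125 ≈ 9.488 mg/L.
Cmax,ss = C₀/(1 − f) ≈ 9.488/0.8613 ≈ 11.016 mg/L.
One interval later, Cmin,ss = Cmax,ss·e^(−kτ) ≈ 11.016 × 0.1387 ≈ 1.528 mg/L.
Trough 1.5 mg/L vs MEC 4 mg/L: subtherapeutic.

1.5 mg/L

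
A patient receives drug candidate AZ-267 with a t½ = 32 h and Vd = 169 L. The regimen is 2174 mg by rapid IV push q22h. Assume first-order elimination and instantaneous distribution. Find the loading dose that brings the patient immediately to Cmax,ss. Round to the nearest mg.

5735 mg

f = (1/2)^(22/32) ≈ 0.620929; accumulation ratio R = 1/(1−f) ≈ 2.63803.
Loading dose to hit Cmax,ss on first dose: D_load = D_maint·R ≈ 2174 × 2.63803 ≈ 5735.08 mg.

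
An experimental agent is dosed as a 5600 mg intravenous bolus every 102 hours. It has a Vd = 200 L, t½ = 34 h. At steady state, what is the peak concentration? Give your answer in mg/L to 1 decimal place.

32.0 mg/L

τ = 102 h = 3 half-lives, so f = (1/2)^3 = 0.125.
Accumulation ratio R = 1/(1 − f) = 1/0.875 = 8/7.
Single-dose peak C₀ = D/Vd = 5600/200 = 28 mg/L.
Steady-state peak Cmax,ss = C₀·R = 28 × 8/7 ≈ 32.000 mg/L.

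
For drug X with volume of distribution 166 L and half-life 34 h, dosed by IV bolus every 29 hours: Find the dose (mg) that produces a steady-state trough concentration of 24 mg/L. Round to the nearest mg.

3212 mg

τ/t½ = 29/34 ≈ 0.85294, so f = (1/2)^(29/34) ≈ 0.553655.
Cmin,ss = (D/Vd)·f/(1−f), so D = Cmin,ss·Vd·(1−f)/f.
D = 24 × 166 × (1−f)/f ≈ 24 × 166 × 0.80618 ≈ 3211.82 mg.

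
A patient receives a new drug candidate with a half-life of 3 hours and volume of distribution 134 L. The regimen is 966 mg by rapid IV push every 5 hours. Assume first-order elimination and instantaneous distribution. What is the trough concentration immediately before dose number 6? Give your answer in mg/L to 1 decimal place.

3.3 mg/L

f = (1/2)^(τ/t½) = (1/2)^(5/3) ≈ 0.3150.
C₀ = D/Vd = 966/134 ≈ 7.209 mg/L.
Before the 6th dose, 5 doses have been given. Superposition: Cmin = C₀·(f + f² + … + f^5).
≈ 7.209 × (0.3150 + 0.0992 + 0.0313 + 0.0098 + 0.0031) ≈ 7.209 × 0.4584 ≈ 3.305 mg/L.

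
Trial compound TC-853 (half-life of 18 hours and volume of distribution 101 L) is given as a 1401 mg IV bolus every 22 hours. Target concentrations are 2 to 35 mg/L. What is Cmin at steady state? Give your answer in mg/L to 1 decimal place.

10.4 mg/L

τ/t½ = 22/18 ≈ 1.2222, so fraction remaining f = (1/2)^(22/18) ≈ 0.4286.
Accumulation ratio R = 1/(1 − f) ≈ 1/0.5714 ≈ 1.7501.
Single-dose peak C₀ = D/Vd = 1401/101 ≈ 13.871 mg/L.
Cmax,ss = C₀/(1 − f) ≈ 13.871/0.5714 ≈ 24.275 mg/L.
One interval later, Cmin,ss = Cmax,ss·e^(−kτ) ≈ 24.275 × 0.4286 ≈ 10.404 mg/L.
Trough 10.4 mg/L vs MEC 2 mg/L: adequate.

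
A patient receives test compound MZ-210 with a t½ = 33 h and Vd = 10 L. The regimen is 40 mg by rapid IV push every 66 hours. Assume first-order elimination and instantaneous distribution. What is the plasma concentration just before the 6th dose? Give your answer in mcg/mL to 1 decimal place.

f = (1/2)^(τ/t½) = (1/2)^(66/33) ≈ 0.2500.
C₀ = D/Vd = 40/10 ≈ 4.000 mcg/mL.
Before the 6th dose, 5 doses have been given. Superposition: Cmin = C₀·(f + f² + … + f^5).
≈ 4.000 × (0.2500 + 0.0625 + 0.0156 + 0.0039 + 0.0010) ≈ 4.000 × 0.3330 ≈ 1.332 mcg/mL.

1.3 mcg/mL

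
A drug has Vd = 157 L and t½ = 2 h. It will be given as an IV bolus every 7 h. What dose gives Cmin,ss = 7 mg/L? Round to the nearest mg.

11335 mg

τ/t½ = 7/2 ≈ 3.5, so f = (1/2)^(7/2) ≈ 0.088388.
Cmin,ss = (D/Vd)·f/(1−f), so D = Cmin,ss·Vd·(1−f)/f.
D = 7 × 157 × (1−f)/f ≈ 7 × 157 × 10.31375 ≈ 11334.81 mg.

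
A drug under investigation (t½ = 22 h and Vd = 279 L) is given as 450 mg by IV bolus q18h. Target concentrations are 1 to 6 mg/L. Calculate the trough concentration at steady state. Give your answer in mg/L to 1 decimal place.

k = ln2/t½ = ln2/22 ≈ 0.031507 h⁻¹; fraction remaining f = e^(−kτ) = e^(−0.031507×18) ≈ 0.5672.
Single-dose peak C₀ = D/Vd = 450/279 ≈ 1.613 mg/L.
Steady-state trough Cmin,ss = C₀·f/(1−f) ≈ 1.613 × 0.5672/0.4328 ≈ 2.114 mg/L.
Trough 2.1 mg/L vs MEC 1 mg/L: adequate.

2.1 mg/L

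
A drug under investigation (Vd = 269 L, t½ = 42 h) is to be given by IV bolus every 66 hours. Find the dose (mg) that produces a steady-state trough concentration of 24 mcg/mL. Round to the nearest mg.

τ/t½ = 66/42 ≈ 1.5714, so f = (1/2)^(66/42) ≈ 0.336475.
Cmin,ss = (D/Vd)·f/(1−f), so D = Cmin,ss·Vd·(1−f)/f.
D = 24 × 269 × (1−f)/f ≈ 24 × 269 × 1.97199 ≈ 12731.17 mg.

12731 mg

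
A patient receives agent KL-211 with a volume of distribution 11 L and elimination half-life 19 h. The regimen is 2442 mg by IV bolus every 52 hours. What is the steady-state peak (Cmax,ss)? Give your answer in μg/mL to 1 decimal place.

261.2 μg/mL

k = ln2/t½ = ln2/19 ≈ 0.036481 h⁻¹; fraction remaining f = e^(−kτ) = e^(−0.036481×52) ≈ 0.1500.
Accumulation ratio R = 1/(1 − f) ≈ 1/0.8500 ≈ 1.1765.
Each bolus raises the concentration by D/Vd = 2442/11 ≈ 222.000 μg/mL.
Steady-state peak Cmax,ss = C₀·R ≈ 222.000 × 1.1765 ≈ 261.183 μg/mL.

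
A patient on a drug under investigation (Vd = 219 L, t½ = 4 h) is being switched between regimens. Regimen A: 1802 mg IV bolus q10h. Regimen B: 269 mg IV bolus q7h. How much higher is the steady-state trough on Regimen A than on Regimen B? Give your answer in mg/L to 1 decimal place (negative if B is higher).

Regimen A: f = (1/2)^(10/4) ≈ 0.1768; Cmin,ss = (1802/219)·f/(1−f) ≈ 1.767 mg/L.
Regimen B: f = (1/2)^(7/4) ≈ 0.2973; Cmin,ss = (269/219)·f/(1−f) ≈ 0.520 mg/L.
Difference ≈ 1.767 − 0.520 ≈ 1.247 mg/L.

1.2 mg/L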